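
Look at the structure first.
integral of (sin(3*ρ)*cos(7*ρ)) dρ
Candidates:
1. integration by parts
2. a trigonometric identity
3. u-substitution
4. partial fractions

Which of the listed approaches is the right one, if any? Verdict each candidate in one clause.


Verdict: a trigonometric identity — split sin(3*ρ)*cos(7*ρ) with the angle-addition identities: the resulting sum integrates term by term.
- integration by parts: not the natural route: no polynomial-kernel product appears — a recursive parts reduction of the trigonometric product exists, but the identity rewrite is direct.
- a trigonometric identity: yes, a natural case for it.
- u-substitution: no subexpression of the integrand pairs with its own derivative as a factor — individual terms may offer their own substitutions, but any change of variable covering the whole integral would have to be constructed from outside the expression.
- partial fractions — the expression is not a ratio of polynomials that decomposes further.


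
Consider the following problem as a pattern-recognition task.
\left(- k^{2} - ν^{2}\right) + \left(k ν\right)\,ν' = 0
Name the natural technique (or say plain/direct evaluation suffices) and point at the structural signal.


Best approach: the homogeneous substitution — the slope's numerator and denominator share total degree; set v = ν/k and the equation drops to separable form. A Bernoulli rewrite works here as the equation stands — the homogeneous substitution is the more immediate reading.


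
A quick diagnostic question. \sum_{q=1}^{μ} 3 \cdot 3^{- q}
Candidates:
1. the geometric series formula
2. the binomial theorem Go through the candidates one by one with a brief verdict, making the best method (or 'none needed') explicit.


Technique: the geometric series formula — consecutive terms stand in a fixed index-free ratio — the geometric sum formula closes it.
- the geometric series formula: a fit — the right tool for this form.
- the binomial theorem — the summand does not match any term pattern of an expanded binomial power.


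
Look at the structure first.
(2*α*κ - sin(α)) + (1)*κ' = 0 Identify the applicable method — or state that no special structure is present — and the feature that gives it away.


Best approach: a linear integrating factor — linear in the unknown with genuine forcing: multiply through by the exponential of the integrated coefficient and the left side closes into one derivative.


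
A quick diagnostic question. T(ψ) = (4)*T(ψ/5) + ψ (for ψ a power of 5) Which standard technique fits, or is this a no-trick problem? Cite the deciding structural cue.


Best approach: the master substitution — index division is the fingerprint: ψ/5 in the recursive call means substitute ψ = 5^m.


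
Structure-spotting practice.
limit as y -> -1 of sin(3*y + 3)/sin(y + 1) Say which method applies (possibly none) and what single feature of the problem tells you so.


Method: l'Hôpital's rule (0/0) — the 0/0 form at -1 is the signature situation for l'Hôpital's rule. One could equally expand both pieces locally and compare leading terms; the rule does that in one stroke.


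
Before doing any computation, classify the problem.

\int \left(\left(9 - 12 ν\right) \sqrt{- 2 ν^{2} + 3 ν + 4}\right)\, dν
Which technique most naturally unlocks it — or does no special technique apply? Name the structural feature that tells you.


Method: u-substitution — a chain-rule shadow: 9 - 12 ν alongside a function of - 2 ν^{2} + 3 ν + 4 means u = - 2 ν^{2} + 3 ν + 4 unwinds the composition in one step.


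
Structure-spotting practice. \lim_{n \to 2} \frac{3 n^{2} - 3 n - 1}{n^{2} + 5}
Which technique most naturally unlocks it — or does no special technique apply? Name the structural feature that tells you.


Best approach: no special technique — no vanishing denominator and no indeterminate clash at the point — evaluation is immediate.


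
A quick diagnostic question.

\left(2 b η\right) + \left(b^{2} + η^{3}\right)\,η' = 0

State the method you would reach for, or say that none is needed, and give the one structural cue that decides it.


Diagnosis: the exact-equation method — check exactness first: here it holds (2 b η, b^{2} + η^{3} have matching cross partials), so no integrating factor is needed.


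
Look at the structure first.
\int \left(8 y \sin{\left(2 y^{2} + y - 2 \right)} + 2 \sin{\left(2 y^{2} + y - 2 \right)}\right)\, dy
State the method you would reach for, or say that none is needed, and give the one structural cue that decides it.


Method: u-substitution — collected, the integrand has one factor that is, up to a constant, the derivative of an inner expression the rest depends on — substitute for that inner expression.


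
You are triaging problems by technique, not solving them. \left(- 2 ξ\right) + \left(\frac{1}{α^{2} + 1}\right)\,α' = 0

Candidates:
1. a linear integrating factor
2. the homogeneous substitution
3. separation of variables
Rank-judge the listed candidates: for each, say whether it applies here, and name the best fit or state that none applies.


Diagnosis: separation of variables — one side of the product carries the independent variable, the other the unknown — the textbook separation shape.
- a linear integrating factor — a nonlinear term in the unknown puts this outside the integrating-factor template.
- the homogeneous substitution — the slope changes under joint rescaling, failing the degree-zero test.
- separation of variables — applicable, and directly so.


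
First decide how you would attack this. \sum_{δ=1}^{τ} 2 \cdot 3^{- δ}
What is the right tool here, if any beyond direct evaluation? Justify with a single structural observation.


Verdict: the geometric series formula — consecutive terms stand in a fixed index-free ratio — the geometric sum formula closes it.


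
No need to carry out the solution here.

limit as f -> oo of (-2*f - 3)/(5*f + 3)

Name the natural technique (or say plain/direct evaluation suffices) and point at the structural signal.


Diagnosis: dominant-term comparison — growth-rate triage: the leading powers of f decide the limit, everything else is noise. Viewed as a single quotient this is an ∞/∞ form — an at-infinity application of l'Hôpital's rule would also resolve it; comparing leading growth reads the answer without differentiating.


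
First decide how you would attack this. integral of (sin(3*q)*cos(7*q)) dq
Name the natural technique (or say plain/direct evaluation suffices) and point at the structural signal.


Verdict: a trigonometric identity — apply product-to-sum to sin(3*q)*cos(7*q): two clean single-angle terms replace one awkward product.


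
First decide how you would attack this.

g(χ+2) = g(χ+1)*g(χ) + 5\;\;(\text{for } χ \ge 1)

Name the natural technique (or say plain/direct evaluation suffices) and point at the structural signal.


Technique: no special technique — the recurrence is nonlinear in the sequence values; study it directly, no linear machinery applies.


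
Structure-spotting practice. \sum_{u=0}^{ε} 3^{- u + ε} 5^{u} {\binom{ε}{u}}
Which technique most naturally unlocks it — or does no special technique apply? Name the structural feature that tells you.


Technique: the binomial theorem — the binomial coefficients weight matched powers of 5 and 3, which is exactly the expansion of a binomial power.


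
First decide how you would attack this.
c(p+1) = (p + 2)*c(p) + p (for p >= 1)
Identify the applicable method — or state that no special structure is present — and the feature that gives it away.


Best approach: a summation factor — because the multiplier p + 2 is index-dependent, divide through by its running product and sum the resulting differences.


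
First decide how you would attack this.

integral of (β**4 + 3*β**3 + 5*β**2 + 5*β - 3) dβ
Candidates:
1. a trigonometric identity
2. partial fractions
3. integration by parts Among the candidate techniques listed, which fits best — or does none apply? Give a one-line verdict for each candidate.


Diagnosis: no special technique — every term is a constant multiple of a power of β; term-wise power-rule integration needs no preliminary transformation.
- a trigonometric identity: no sine or cosine appears, so there is nothing for a trigonometric identity to act on.
- partial fractions — the expression is not a ratio of polynomials that decomposes further.
- integration by parts: splitting off a factor buys nothing — the integrand integrates directly without parts.


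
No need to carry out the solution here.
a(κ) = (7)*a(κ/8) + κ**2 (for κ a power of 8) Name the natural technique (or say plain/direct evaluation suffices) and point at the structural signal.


Best approach: the master substitution — the call at κ/8 makes this multiplicative recursion; the master-style substitution converts it to additive.


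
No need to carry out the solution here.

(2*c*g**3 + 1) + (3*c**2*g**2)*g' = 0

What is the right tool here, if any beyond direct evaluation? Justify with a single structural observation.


Diagnosis: the exact-equation method — take the mixed partials of 2*c*g**3 + 1 and 3*c**2*g**2: they are equal, which certifies an exact differential.


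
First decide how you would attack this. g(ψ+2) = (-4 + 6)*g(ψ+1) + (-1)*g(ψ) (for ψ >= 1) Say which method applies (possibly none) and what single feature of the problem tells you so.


Diagnosis: the characteristic-root method — try a geometric ansatz r^ψ: constant coefficients turn the recurrence into one polynomial equation in r.


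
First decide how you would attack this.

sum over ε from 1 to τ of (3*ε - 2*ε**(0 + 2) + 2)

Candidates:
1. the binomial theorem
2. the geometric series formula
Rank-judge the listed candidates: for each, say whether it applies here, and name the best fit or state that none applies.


Verdict: no special technique — constant-multiple powers of ε with no cancellation partners and no common ratio — use the standard power-sum formulas.
- the binomial theorem — there is no sum-raised-to-a-power identity hiding in these terms.
- the geometric series formula — dividing successive terms gives an index-dependent quantity, not a constant.


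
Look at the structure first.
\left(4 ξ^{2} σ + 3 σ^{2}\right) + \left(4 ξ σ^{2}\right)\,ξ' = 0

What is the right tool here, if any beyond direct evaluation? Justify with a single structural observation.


Best approach: the exact-equation method — checking ∂/∂ξ of 4 ξ^{2} σ + 3 σ^{2} against ∂/∂σ of 4 ξ σ^{2}: they match — the equation is exact as it stands.


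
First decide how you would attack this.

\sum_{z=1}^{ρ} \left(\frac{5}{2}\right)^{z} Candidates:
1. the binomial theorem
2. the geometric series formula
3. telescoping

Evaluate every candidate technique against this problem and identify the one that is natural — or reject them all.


Best approach: the geometric series formula — consecutive terms stand in a fixed index-free ratio — the geometric sum formula closes it.
- the binomial theorem: the terms lack the binomial-coefficient-weighted complementary-power pattern of an expansion.
- the geometric series formula — applicable, and directly so.
- telescoping — the terms as presented offer no neighboring cancellation — a telescoping rewrite may exist, but the displayed structure does not hand one over.


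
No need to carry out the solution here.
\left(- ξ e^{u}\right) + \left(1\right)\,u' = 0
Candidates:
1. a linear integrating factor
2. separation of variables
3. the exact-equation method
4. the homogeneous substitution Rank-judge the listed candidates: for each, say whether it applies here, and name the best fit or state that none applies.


Technique: separation of variables — all dependence on the two variables factors apart, the defining separable shape.
- a linear integrating factor — a nonlinear term in the unknown puts this outside the integrating-factor template.
- separation of variables: yes, a natural case for it.
- the exact-equation method: exactness fails on the nose — the mixed partials do not match.
- the homogeneous substitution — solved for the derivative, the right side changes under joint scaling of the two variables.


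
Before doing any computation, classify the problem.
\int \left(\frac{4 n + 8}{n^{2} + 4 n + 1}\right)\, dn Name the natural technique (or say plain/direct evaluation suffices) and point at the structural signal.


Method: u-substitution — structure check: outer function, inner expression n^{2} + 4 n + 1, inner derivative as a factor — the classic u = n^{2} + 4 n + 1 pattern.


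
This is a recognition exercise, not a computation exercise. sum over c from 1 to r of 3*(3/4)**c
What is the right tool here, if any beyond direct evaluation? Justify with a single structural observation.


Diagnosis: the geometric series formula — check a ratio of consecutive terms: it is 3/4, independent of the index, so the geometric formula closes the sum.


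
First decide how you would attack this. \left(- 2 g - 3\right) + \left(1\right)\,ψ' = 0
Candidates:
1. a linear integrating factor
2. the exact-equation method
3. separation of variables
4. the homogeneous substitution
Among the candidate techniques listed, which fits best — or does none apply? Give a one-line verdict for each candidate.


Best approach: no special technique — with ψ absent the equation is not coupled at all: direct integration in g.
- a linear integrating factor: with the unknown absent the integrating factor is a formality; direct integration is the working structure.
- the exact-equation method — no dependence on the unknown anywhere: exactness is a label without content here.
- separation of variables — separation is only trivially available — with the unknown absent from the slope this is a direct integration, not a separation problem.
- the homogeneous substitution: rescaling both variables together changes the slope, so no ratio substitution collapses it.


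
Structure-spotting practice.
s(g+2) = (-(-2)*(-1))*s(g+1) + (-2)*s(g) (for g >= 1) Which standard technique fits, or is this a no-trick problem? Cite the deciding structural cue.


Verdict: the characteristic-root method — shift-invariance with fixed coefficients calls for exponential trials; the characteristic polynomial finds every r^g.


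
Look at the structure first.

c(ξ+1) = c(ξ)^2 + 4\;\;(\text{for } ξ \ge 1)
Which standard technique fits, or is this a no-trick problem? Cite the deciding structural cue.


Verdict: no special technique — each new value is a nonlinear function of earlier ones — scaling arguments and superposition both fail.


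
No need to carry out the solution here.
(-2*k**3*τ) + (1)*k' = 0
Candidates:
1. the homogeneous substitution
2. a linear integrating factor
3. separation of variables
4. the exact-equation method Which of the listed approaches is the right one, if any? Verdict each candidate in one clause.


Best approach: separation of variables — solved for the derivative, the right side splits multiplicatively into a function of each variable alone — divide and integrate each side.
- the homogeneous substitution: rescaling both variables together changes the slope, so no ratio substitution collapses it.
- a linear integrating factor: a nonlinear term in the unknown puts this outside the integrating-factor template.
- separation of variables: yes — fits the structure here.
- the exact-equation method: no potential function has this form as its differential, as written.


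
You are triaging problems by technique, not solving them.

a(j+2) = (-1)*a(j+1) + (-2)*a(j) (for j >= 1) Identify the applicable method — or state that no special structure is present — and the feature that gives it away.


Technique: the characteristic-root method — the recurrence is linear and homogeneous with constant coefficients, so the ansatz r^j turns it into a polynomial equation for r.


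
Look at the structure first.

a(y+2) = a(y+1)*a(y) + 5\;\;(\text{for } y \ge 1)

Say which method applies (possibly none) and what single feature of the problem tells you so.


Verdict: no special technique — nonlinear feedback in the recursion rules out every root- or factor-based technique.


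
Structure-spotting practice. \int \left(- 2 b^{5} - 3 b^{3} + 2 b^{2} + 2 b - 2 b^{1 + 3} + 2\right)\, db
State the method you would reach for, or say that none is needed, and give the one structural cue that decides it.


Diagnosis: no special technique — the integrand is a sum of constant multiples of powers of b — integrate term by term.


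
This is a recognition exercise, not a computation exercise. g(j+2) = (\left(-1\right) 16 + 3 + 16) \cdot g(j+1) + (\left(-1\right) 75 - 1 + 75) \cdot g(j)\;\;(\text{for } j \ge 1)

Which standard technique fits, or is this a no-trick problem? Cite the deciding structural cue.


Best approach: the characteristic-root method — the recurrence is linear and homogeneous with constant coefficients, so the ansatz r^j turns it into a polynomial equation for r.


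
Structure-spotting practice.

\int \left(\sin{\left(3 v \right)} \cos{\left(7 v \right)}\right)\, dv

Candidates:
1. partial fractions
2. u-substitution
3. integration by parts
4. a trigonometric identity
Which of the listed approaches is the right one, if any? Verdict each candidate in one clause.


Diagnosis: a trigonometric identity — the product \sin{\left(3 v \right)} \cos{\left(7 v \right)} converts to a sum of single-frequency sinusoids via the product-to-sum identity.
- partial fractions: the expression is not a ratio of polynomials that decomposes further.
- u-substitution: no subexpression of the integrand serves as a whole-integral substitution inner — individual terms may offer their own, but none carries its derivative as a factor of the full integrand; a working change of variable would have to be constructed from outside the expression.
- integration by parts: not the natural route: no polynomial-kernel product appears — a recursive parts reduction of the trigonometric product exists, but the identity rewrite is direct.
- a trigonometric identity — a fit — the right tool for this form.


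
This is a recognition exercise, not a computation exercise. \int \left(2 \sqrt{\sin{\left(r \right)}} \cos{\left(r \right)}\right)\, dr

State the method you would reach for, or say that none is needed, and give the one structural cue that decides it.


Technique: u-substitution — collected, the integrand has one factor that is, up to a constant, the derivative of an inner expression the rest depends on — substitute for that inner expression.


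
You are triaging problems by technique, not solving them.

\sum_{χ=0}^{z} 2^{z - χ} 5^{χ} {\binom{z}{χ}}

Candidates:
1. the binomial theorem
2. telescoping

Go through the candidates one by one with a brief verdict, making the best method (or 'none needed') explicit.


Diagnosis: the binomial theorem — the binomial coefficients weight matched powers of 5 and 2, which is exactly the expansion of a binomial power.
- the binomial theorem — yes — fits the structure here.
- telescoping — as presented, consecutive terms share no shifted copy to cancel against — no rewrite is on display to change that.


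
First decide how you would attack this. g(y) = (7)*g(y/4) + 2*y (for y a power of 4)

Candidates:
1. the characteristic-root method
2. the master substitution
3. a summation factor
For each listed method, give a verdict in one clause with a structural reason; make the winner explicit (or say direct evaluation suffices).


Diagnosis: the master substitution — the argument contracts 4-fold per step: reindex y exponentially and solve the linear recurrence in the new index.
- the characteristic-root method: the recursion divides its index rather than shifting it — outside the constant-shift family the root method covers.
- the master substitution — applicable, and directly so.
- a summation factor: a divided-index call is outside the fixed-shift first-order family a summation factor normalizes.


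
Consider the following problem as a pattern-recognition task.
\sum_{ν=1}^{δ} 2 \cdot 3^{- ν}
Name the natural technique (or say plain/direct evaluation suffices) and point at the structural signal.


Technique: the geometric series formula — consecutive terms stand in a fixed index-free ratio — the geometric sum formula closes it.


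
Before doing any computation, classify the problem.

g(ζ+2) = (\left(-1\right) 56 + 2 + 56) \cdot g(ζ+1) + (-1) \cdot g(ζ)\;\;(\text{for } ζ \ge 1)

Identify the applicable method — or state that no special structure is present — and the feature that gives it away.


Best approach: the characteristic-root method — try a geometric ansatz r^ζ: constant coefficients turn the recurrence into one polynomial equation in r.


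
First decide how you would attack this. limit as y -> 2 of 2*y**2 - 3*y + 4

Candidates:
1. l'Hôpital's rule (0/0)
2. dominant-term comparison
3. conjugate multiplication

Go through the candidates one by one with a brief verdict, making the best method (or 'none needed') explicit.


Method: no special technique — no denominator vanishes and nothing blows up at 2: direct substitution is the whole computation.
- l'Hôpital's rule (0/0): substituting the point gives a finite value outright — there is no indeterminate clash to repair.
- dominant-term comparison — this limit is not decided by comparing leading-term growth at infinity.
- conjugate multiplication — rationalization has no target — no divergent radical difference appears.


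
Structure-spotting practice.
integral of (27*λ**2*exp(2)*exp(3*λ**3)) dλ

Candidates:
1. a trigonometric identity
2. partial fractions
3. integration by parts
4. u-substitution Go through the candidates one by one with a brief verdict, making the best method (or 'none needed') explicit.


Method: u-substitution — collected, the integrand has one factor that is, up to a constant, the derivative of an inner expression the rest depends on — substitute for that inner expression.
- a trigonometric identity — there is no trigonometric structure at all — the integrand carries no sine or cosine to rewrite.
- partial fractions — the expression is not a ratio of polynomials that decomposes further.
- integration by parts: the non-polynomial partner is not one of the parts kernels — exp, sine, or cosine with a degree-1 argument, or a logarithm.
- u-substitution: applicable, and directly so.


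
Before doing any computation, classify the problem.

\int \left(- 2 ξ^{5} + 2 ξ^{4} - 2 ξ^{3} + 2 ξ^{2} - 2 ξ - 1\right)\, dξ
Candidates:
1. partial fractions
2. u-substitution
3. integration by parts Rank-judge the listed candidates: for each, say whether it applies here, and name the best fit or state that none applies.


Best approach: no special technique — every term is a constant multiple of a power of ξ; term-wise power-rule integration needs no preliminary transformation.
- partial fractions — there is no rational-function structure to decompose.
- u-substitution: no substitution does more than relabel what direct integration already handles.
- integration by parts: splitting off a factor buys nothing — the integrand integrates directly without parts.


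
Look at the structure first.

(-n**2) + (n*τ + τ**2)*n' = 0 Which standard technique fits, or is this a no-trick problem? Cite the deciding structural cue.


Best approach: the homogeneous substitution — the slope is degree-zero homogeneous: the ratio substitution v = n/τ collapses it. A Bernoulli substitution after rearrangement (possibly exchanging dependent and independent variable) is a fair alternative; the homogeneous route works on the equation as it stands.


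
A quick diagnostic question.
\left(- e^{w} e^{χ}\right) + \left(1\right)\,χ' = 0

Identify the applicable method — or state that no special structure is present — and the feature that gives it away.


Best approach: separation of variables — all dependence on the two variables factors apart, the defining separable shape.


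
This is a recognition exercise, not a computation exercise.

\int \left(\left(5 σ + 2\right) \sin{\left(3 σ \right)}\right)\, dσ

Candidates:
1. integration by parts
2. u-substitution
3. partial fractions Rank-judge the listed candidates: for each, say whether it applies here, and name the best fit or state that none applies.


Method: integration by parts — differentiate 5 σ + 2, integrate \sin{\left(3 σ \right)}: each pass lowers the polynomial degree, so parts terminates.
- integration by parts: applies; the problem has the shape this method handles.
- u-substitution — no subexpression of the integrand pairs with its own derivative as a factor — individual terms may offer their own substitutions, but any change of variable covering the whole integral would have to be constructed from outside the expression.
- partial fractions: the expression is not a ratio of polynomials that decomposes further.


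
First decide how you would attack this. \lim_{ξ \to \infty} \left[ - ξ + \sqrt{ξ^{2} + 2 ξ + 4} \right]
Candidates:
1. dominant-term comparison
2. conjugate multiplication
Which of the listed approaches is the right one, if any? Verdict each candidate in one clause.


Method: conjugate multiplication — neither \sqrt{ξ^{2} + 2 ξ + 4} nor ξ converges alone, so rewrite their difference as a conjugate-rationalized quotient first.
- dominant-term comparison — this limit is not decided by comparing polynomial growth at infinity.
- conjugate multiplication: yes — fits the structure here.


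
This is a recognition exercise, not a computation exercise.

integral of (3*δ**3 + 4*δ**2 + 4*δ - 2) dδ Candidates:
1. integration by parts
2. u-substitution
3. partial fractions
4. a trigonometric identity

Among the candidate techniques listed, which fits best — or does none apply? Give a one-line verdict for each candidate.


Verdict: no special technique — scan for structure and find none: constant multiples of powers of δ, integrate directly.
- integration by parts: splitting off a factor buys nothing — the integrand integrates directly without parts.
- u-substitution — any workable substitution here is cosmetic — the integrand is already in directly integrable form.
- partial fractions: there is no rational-function structure to decompose.
- a trigonometric identity: with no trigonometric functions present, identity rewriting has no target.


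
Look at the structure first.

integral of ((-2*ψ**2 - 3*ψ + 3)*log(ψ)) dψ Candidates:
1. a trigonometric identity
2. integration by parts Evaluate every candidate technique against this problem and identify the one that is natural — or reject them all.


Technique: integration by parts — one parts step with u = log(ψ) trades the logarithm for an algebraic integrand.
- a trigonometric identity — no sine or cosine appears, so there is nothing for a trigonometric identity to act on.
- integration by parts — yes, a natural case for it.


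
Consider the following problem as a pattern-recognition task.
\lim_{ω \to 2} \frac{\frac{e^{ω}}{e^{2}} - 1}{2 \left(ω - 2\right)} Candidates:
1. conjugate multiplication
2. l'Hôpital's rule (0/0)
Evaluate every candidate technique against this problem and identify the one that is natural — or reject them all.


Verdict: l'Hôpital's rule (0/0) — both numerator and denominator vanish at 2: the genuine 0/0 indeterminate that l'Hôpital exists for. The standard small-argument limits would also carry it; the rule is the systematic route.
- conjugate multiplication: rationalization has no target — no divergent radical difference appears.
- l'Hôpital's rule (0/0): yes, a natural case for it.


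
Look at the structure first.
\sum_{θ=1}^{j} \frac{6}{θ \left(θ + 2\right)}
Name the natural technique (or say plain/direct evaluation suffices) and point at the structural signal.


Method: telescoping — \frac{6}{θ \left(θ + 2\right)} decomposes into shift-paired simple fractions; the series telescopes to finitely many boundary pieces.


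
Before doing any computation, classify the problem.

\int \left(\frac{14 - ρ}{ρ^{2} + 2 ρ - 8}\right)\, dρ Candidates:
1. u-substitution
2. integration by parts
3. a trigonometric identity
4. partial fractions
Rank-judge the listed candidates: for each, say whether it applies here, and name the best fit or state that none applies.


Technique: partial fractions — a proper rational integrand whose denominator splits into simpler factors — decompose into partial fractions first.
- u-substitution — no subexpression of the integrand pairs with its own derivative as a factor — individual terms may offer their own substitutions, but any change of variable covering the whole integral would have to be constructed from outside the expression.
- integration by parts — the nonconstant-polynomial-times-standard-kernel pattern (an exp, sine, cosine, or logarithm partner) is absent.
- a trigonometric identity: there is no trigonometric structure at all — the integrand carries no sine or cosine to rewrite.
- partial fractions — a fit — the right tool for this form.


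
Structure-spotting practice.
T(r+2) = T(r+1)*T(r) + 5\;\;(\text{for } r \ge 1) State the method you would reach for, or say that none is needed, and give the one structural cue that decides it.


Method: no special technique — the recurrence is nonlinear in the sequence terms; no linear-recurrence method fits it as written — one iterates or studies it directly.


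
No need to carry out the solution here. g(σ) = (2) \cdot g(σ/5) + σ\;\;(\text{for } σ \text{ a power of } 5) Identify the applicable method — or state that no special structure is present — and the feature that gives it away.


Method: the master substitution — the argument contracts 5-fold per step: reindex σ exponentially and solve the linear recurrence in the new index.


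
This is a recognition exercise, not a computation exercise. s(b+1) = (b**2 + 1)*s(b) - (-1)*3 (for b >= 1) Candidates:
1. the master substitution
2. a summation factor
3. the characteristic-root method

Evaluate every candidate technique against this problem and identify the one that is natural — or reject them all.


Diagnosis: a summation factor — it is first-order linear but the coefficient b**2 + 1 depends on the index, so multiply through by a summation factor to telescope it.
- the master substitution — the recursion steps by a constant offset, so exponential reindexing is pointless.
- a summation factor — yes — fits the structure here.
- the characteristic-root method — the coefficients change with the index, which the root method cannot absorb.


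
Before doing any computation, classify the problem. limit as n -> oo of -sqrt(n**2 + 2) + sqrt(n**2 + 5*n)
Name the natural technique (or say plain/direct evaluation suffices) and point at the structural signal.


Verdict: conjugate multiplication — this difference gives up after one conjugate multiplication — the radical structure cancels against its conjugate.


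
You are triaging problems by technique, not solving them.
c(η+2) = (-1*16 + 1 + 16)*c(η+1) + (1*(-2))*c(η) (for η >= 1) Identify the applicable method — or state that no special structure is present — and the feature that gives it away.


Diagnosis: the characteristic-root method — every coefficient is a fixed number and the forcing is zero — substitute r^η and read off the root equation.


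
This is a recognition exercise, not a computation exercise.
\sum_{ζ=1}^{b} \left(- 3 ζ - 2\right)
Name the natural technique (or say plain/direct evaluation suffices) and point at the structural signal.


Method: no special technique — constant-multiple powers of ζ with no cancellation partners and no common ratio — use the standard power-sum formulas.


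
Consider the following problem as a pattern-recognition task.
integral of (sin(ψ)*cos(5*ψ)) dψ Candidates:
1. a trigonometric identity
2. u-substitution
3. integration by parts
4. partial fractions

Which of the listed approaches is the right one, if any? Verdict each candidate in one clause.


Diagnosis: a trigonometric identity — mixed-frequency products such as sin(ψ)*cos(5*ψ) are designed for the product-to-sum formula.
- a trigonometric identity: applicable, and directly so.
- u-substitution — no subexpression of the integrand serves as a whole-integral substitution inner — individual terms may offer their own, but none carries its derivative as a factor of the full integrand; a working change of variable would have to be constructed from outside the expression.
- integration by parts: not the natural route: no polynomial-kernel product appears — a recursive parts reduction of the trigonometric product exists, but the identity rewrite is direct.
- partial fractions: there is no rational-function structure to decompose.


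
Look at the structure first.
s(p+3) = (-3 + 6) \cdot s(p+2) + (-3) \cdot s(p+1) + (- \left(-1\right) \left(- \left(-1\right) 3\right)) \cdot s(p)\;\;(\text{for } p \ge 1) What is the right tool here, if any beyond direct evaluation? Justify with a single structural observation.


Method: the characteristic-root method — this is the constant-coefficient homogeneous case — the whole solution in p reduces to a polynomial's roots.


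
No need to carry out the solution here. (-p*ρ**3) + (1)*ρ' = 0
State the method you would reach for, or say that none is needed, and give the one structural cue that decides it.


Method: separation of variables — the derivative equals a pure function of p (namely p) times a pure function of ρ (namely ρ**3); divide and integrate each side.


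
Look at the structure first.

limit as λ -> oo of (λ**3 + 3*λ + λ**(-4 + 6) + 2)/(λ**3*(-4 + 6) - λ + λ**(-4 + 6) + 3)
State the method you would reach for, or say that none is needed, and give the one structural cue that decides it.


Verdict: dominant-term comparison — at large λ only the top-degree terms survive; compare the leading terms and the limit falls out. Viewed as a single quotient this is an ∞/∞ form — an at-infinity application of l'Hôpital's rule would also resolve it; comparing leading growth reads the answer without differentiating.


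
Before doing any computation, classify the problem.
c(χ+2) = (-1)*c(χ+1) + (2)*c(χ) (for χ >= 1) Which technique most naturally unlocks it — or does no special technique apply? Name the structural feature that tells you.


Best approach: the characteristic-root method — fixed numeric weights on consecutive terms and no forcing term added: the root method in its home territory.


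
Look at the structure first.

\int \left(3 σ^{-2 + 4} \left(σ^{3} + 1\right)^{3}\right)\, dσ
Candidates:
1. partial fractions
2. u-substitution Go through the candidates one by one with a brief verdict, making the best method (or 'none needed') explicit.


Technique: u-substitution — collected, the integrand has one factor that is, up to a constant, the derivative of an inner expression the rest depends on — substitute for that inner expression. A patient expand-and-integrate also lands it; recognizing the inner expression is the shortcut.
- partial fractions: the expression is not a ratio of polynomials that decomposes further.
- u-substitution — a fit — the right tool for this form.


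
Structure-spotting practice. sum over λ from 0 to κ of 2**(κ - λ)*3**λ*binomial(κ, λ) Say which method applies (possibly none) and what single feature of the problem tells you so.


Method: the binomial theorem — binomial(κ, λ) weighting matched powers of 3 and 2 is the expanded form of (3 + 2)^κ — fold it back up.


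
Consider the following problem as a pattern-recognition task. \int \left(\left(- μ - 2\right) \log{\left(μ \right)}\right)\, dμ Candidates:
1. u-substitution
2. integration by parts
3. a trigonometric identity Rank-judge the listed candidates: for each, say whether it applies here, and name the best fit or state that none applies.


Best approach: integration by parts — a polynomial next to \log{\left(μ \right)}: integrate the polynomial, differentiate the log, and the integral simplifies in one pass.
- u-substitution — no subexpression of the integrand pairs with its own derivative as a factor — individual terms may offer their own substitutions, but any change of variable covering the whole integral would have to be constructed from outside the expression.
- integration by parts — yes, a natural case for it.
- a trigonometric identity: there is no trigonometric structure at all — the integrand carries no sine or cosine to rewrite.


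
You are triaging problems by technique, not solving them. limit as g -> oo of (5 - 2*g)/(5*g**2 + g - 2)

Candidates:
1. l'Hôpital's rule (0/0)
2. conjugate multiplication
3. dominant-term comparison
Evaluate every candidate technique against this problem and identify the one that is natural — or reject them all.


Technique: dominant-term comparison — as g grows, only the highest-degree terms matter — compare leading terms and read the limit off.
- l'Hôpital's rule (0/0): viewed as a single quotient this runs to ∞/∞, not the 0/0 clash this candidate addresses; an at-infinity variant of the rule would resolve it, but comparing leading growth reads the answer without differentiating.
- conjugate multiplication: there is no infinity-minus-infinity radical difference to rationalize.
- dominant-term comparison: yes — fits the structure here.


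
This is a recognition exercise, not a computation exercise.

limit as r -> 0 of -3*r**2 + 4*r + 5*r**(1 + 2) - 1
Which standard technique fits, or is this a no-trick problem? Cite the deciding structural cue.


Best approach: no special technique — no vanishing denominator and no indeterminate clash at the point — evaluation is immediate.


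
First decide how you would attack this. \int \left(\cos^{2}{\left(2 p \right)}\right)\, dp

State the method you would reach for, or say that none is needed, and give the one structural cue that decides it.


Diagnosis: a trigonometric identity — the even exponent on \cos^{2}{\left(2 p \right)} signals one move: rewrite via cos of the doubled angle.


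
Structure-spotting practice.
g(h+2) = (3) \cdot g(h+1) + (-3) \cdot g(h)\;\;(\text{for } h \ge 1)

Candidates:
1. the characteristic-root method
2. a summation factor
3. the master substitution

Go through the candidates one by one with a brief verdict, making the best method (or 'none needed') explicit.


Verdict: the characteristic-root method — the recurrence treats every index alike (constant coefficients, no forcing) — precisely the regime where r^h trials close it.
- the characteristic-root method — applicable, and directly so.
- a summation factor — a summation factor telescopes one-step recursions; this one carries higher-order memory.
- the master substitution — with no divided-index recursive call, reindexing by powers of a base buys nothing.


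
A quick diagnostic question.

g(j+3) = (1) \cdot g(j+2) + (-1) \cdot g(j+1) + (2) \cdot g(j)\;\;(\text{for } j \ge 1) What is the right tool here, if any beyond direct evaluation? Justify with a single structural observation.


Technique: the characteristic-root method — try a geometric ansatz r^j: constant coefficients turn the recurrence into one polynomial equation in r.


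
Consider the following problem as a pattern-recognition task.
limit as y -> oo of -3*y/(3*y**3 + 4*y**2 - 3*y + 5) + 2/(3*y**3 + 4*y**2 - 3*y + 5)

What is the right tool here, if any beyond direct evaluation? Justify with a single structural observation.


Best approach: dominant-term comparison — as y grows, only the highest-degree terms matter — compare leading terms and read the limit off. Differentiating the expression as a single quotient would eventually settle it as well; matching dominant growth settles it immediately.
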